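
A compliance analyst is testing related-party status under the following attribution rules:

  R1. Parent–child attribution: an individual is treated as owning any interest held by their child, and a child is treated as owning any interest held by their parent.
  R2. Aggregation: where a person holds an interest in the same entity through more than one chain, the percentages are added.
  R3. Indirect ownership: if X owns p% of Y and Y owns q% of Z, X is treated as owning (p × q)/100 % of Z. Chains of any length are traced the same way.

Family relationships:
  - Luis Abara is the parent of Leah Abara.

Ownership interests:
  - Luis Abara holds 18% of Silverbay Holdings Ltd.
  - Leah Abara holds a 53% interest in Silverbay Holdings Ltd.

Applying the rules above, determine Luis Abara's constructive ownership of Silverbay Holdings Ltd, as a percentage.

71%

By parent–child attribution (R1), Luis Abara is treated as also owning Leah Abara's interest in Silverbay Holdings Ltd, giving 18% + 53% = 71%.
Direct interest in Silverbay Holdings Ltd: 71%.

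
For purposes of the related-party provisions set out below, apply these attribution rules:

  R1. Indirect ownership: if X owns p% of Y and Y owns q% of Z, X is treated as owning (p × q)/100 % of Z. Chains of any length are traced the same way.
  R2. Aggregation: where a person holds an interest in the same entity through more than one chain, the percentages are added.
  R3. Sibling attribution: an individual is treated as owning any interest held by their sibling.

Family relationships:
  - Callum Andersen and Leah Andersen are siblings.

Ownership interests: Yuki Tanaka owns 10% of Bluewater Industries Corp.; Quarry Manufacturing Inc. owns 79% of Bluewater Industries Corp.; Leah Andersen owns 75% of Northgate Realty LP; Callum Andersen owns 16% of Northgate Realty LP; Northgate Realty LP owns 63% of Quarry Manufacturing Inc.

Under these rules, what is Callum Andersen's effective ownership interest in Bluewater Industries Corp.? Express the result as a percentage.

By sibling attribution (R3), Callum Andersen is treated as also owning Leah Andersen's interest in Northgate Realty LP, giving 16% + 75% = 91%.
Chain via Northgate Realty LP → Quarry Manufacturing Inc. (R1): 91% × 63% × 79% = 45.2907% of Bluewater Industries Corp.

45.2907%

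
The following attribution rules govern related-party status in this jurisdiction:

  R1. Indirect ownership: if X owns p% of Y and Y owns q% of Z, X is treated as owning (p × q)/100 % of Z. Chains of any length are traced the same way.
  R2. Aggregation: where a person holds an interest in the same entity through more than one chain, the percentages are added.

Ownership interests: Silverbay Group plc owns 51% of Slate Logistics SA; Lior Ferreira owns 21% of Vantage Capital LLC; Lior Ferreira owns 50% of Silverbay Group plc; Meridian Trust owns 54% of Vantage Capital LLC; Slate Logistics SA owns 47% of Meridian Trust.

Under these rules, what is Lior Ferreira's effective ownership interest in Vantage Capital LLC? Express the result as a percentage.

Chain via Silverbay Group plc → Slate Logistics SA → Meridian Trust (R1): 50% × 51% × 47% × 54% = 6.4719% of Vantage Capital LLC.
Direct interest in Vantage Capital LLC: 21%.
Aggregating (R2): 6.4719% + 21% = 27.4719%.

27.4719%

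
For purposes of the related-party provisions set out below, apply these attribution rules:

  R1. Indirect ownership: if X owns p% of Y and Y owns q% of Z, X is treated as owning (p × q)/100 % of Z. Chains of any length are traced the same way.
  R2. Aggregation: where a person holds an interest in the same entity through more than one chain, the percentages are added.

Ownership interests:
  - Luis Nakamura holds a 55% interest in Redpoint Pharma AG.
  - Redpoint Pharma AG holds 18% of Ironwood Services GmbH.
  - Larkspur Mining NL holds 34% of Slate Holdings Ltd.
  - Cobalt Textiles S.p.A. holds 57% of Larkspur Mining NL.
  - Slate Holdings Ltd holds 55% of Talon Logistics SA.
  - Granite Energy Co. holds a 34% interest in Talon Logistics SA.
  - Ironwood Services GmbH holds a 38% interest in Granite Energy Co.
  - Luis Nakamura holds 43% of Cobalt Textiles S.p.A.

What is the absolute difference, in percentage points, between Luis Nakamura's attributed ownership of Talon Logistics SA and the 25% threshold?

Chain via Cobalt Textiles S.p.A. → Larkspur Mining NL → Slate Holdings Ltd (R1): 43% × 57% × 34% × 55% = 4.58337% of Talon Logistics SA.
Chain via Redpoint Pharma AG → Ironwood Services GmbH → Granite Energy Co. (R1): 55% × 18% × 38% × 34% = 1.27908% of Talon Logistics SA.
Aggregating (R2): 4.58337% + 1.27908% = 5.86245%.
5.86245% falls short of the 25% threshold by 19.13755 percentage points.

19.13755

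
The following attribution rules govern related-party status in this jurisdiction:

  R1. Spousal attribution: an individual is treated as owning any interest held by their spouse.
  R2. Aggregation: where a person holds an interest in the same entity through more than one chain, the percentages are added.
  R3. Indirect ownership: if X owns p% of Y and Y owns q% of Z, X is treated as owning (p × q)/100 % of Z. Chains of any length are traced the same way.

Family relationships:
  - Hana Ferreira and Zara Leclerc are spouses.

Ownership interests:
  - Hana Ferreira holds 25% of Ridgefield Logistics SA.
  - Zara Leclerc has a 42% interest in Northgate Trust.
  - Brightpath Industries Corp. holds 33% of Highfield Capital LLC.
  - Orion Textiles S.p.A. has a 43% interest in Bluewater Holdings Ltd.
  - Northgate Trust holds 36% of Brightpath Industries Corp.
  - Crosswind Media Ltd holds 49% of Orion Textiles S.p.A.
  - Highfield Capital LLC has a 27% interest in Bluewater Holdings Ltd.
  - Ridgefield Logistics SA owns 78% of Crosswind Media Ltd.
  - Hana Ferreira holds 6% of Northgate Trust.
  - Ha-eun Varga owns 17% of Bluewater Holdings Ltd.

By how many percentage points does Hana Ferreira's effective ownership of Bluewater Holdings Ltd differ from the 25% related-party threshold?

By spousal attribution (R1), Hana Ferreira is treated as also owning Zara Leclerc's interest in Northgate Trust, giving 6% + 42% = 48%.
Chain via Ridgefield Logistics SA → Crosswind Media Ltd → Orion Textiles S.p.A. (R3): 25% × 78% × 49% × 43% = 4.10865% of Bluewater Holdings Ltd.
Chain via Northgate Trust → Brightpath Industries Corp. → Highfield Capital LLC (R3): 48% × 36% × 33% × 27% = 1.539648% of Bluewater Holdings Ltd.
Aggregating (R2): 4.10865% + 1.539648% = 5.648298%.
5.648298% falls short of the 25% threshold by 19.351702 percentage points.

19.351702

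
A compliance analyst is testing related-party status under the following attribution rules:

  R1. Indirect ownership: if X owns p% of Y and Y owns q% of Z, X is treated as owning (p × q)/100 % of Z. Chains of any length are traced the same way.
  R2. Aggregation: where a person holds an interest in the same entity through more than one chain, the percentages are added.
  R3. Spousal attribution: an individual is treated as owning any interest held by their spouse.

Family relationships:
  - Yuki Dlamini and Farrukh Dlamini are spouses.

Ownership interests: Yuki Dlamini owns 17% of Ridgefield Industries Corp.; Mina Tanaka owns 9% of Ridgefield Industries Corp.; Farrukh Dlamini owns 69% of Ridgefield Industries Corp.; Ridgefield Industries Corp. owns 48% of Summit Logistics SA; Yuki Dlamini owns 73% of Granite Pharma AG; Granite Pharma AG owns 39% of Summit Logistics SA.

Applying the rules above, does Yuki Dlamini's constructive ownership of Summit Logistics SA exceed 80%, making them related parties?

By spousal attribution (R3), Yuki Dlamini is treated as also owning Farrukh Dlamini's interest in Ridgefield Industries Corp, giving 17% + 69% = 86%.
Chain via Granite Pharma AG (R1): 73% × 39% = 28.47% of Summit Logistics SA.
Chain via Ridgefield Industries Corp. (R1): 86% × 48% = 41.28% of Summit Logistics SA.
Aggregating (R2): 28.47% + 41.28% = 69.75%.
69.75% does not exceed the 80% threshold, so Yuki is not a related party to Summit Logistics SA.

No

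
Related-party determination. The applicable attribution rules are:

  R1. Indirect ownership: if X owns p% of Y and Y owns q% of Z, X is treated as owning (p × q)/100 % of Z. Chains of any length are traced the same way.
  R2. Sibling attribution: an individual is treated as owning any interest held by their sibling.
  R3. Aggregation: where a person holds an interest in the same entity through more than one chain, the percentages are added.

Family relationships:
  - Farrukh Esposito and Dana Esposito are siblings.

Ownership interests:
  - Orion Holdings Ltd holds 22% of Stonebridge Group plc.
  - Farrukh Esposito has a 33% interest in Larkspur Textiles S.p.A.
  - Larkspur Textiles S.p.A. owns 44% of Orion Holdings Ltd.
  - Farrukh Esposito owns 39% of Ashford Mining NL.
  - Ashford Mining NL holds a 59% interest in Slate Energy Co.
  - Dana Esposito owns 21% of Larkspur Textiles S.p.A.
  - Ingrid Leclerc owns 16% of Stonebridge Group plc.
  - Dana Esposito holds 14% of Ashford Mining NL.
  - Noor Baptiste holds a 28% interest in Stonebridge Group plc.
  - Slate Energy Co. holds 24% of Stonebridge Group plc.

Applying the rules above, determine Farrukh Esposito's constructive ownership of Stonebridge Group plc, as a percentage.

By sibling attribution (R2), Farrukh Esposito is treated as also owning Dana Esposito's interest in Larkspur Textiles S.p.A, giving 33% + 21% = 54%.
By sibling attribution (R2), Farrukh Esposito is treated as also owning Dana Esposito's interest in Ashford Mining NL, giving 39% + 14% = 53%.
Chain via Larkspur Textiles S.p.A. → Orion Holdings Ltd (R1): 54% × 44% × 22% = 5.2272% of Stonebridge Group plc.
Chain via Ashford Mining NL → Slate Energy Co. (R1): 53% × 59% × 24% = 7.5048% of Stonebridge Group plc.
Aggregating (R3): 5.2272% + 7.5048% = 12.732%.

12.732%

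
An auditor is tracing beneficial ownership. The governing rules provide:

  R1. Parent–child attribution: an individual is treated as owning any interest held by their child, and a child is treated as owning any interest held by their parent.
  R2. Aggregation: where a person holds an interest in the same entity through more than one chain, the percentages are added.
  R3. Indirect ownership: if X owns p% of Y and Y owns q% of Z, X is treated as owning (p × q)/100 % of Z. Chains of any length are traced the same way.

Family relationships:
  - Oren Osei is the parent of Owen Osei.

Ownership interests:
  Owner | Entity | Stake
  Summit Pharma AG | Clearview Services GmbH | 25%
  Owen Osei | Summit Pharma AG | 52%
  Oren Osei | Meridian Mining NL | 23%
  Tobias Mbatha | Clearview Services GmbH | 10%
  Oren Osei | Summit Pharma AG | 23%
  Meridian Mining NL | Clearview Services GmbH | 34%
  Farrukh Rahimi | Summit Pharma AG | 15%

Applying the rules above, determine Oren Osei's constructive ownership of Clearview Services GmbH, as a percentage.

26.57%

By parent–child attribution (R1), Oren Osei is treated as also owning Owen Osei's interest in Summit Pharma AG, giving 23% + 52% = 75%.
Chain via Summit Pharma AG (R3): 75% × 25% = 18.75% of Clearview Services GmbH.
Chain via Meridian Mining NL (R3): 23% × 34% = 7.82% of Clearview Services GmbH.
Aggregating (R2): 18.75% + 7.82% = 26.57%.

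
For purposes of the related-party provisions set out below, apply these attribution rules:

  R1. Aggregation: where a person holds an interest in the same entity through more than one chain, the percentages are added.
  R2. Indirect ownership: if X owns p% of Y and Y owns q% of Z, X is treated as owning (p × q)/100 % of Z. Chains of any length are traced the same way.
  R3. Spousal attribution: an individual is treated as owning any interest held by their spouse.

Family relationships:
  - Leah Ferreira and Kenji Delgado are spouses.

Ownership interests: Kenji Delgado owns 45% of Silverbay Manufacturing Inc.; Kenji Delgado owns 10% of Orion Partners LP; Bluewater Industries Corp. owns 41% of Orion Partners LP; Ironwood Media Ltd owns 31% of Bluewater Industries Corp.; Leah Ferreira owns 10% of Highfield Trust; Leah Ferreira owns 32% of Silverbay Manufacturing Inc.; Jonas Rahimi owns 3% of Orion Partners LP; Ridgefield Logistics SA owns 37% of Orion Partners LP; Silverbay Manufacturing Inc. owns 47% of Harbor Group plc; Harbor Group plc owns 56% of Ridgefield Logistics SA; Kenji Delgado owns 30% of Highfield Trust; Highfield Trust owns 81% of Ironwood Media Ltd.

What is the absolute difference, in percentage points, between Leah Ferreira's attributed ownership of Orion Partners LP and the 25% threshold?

3.383392

By spousal attribution (R3), Leah Ferreira is treated as also owning Kenji Delgado's interest in Highfield Trust, giving 10% + 30% = 40%.
By spousal attribution (R3), Leah Ferreira is treated as also owning Kenji Delgado's interest in Silverbay Manufacturing Inc, giving 32% + 45% = 77%.
By spousal attribution (R3), Leah Ferreira is treated as owning Kenji Delgado's 10% interest in Orion Partners LP.
Chain via Highfield Trust → Ironwood Media Ltd → Bluewater Industries Corp. (R2): 40% × 81% × 31% × 41% = 4.11804% of Orion Partners LP.
Chain via Silverbay Manufacturing Inc. → Harbor Group plc → Ridgefield Logistics SA (R2): 77% × 47% × 56% × 37% = 7.498568% of Orion Partners LP.
Direct interest in Orion Partners LP: 10%.
Aggregating (R1): 4.11804% + 7.498568% + 10% = 21.616608%.
21.616608% falls short of the 25% threshold by 3.383392 percentage points.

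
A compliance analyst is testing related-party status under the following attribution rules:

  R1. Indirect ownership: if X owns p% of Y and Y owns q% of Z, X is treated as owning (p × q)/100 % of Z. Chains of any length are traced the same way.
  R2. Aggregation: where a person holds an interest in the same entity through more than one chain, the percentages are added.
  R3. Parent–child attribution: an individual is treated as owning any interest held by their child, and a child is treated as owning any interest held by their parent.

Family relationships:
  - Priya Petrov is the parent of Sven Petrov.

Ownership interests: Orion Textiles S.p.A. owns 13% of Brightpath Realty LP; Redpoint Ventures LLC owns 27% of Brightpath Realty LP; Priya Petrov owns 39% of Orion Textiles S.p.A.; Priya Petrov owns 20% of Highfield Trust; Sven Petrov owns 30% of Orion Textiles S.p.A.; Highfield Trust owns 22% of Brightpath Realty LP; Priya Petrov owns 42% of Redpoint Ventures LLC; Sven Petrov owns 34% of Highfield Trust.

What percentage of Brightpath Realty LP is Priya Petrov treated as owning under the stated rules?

By parent–child attribution (R3), Priya Petrov is treated as also owning Sven Petrov's interest in Orion Textiles S.p.A, giving 39% + 30% = 69%.
By parent–child attribution (R3), Priya Petrov is treated as also owning Sven Petrov's interest in Highfield Trust, giving 20% + 34% = 54%.
Chain via Orion Textiles S.p.A. (R1): 69% × 13% = 8.97% of Brightpath Realty LP.
Chain via Redpoint Ventures LLC (R1): 42% × 27% = 11.34% of Brightpath Realty LP.
Chain via Highfield Trust (R1): 54% × 22% = 11.88% of Brightpath Realty LP.
Aggregating (R2): 8.97% + 11.34% + 11.88% = 32.19%.

32.19%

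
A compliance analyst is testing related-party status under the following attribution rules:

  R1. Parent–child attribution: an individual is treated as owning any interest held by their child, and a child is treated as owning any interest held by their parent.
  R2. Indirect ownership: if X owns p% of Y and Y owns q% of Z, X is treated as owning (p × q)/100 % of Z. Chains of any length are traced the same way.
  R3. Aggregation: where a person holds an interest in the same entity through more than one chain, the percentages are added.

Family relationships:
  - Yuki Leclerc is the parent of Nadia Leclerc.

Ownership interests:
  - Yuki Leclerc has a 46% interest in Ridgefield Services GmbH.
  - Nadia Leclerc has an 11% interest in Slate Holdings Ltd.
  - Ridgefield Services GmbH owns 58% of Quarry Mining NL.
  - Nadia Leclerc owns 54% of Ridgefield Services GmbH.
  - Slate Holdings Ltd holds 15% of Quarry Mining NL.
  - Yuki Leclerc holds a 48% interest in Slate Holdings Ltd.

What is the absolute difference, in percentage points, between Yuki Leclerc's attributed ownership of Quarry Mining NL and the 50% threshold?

By parent–child attribution (R1), Yuki Leclerc is treated as also owning Nadia Leclerc's interest in Ridgefield Services GmbH, giving 46% + 54% = 100%.
By parent–child attribution (R1), Yuki Leclerc is treated as also owning Nadia Leclerc's interest in Slate Holdings Ltd, giving 48% + 11% = 59%.
Chain via Ridgefield Services GmbH (R2): 100% × 58% = 58% of Quarry Mining NL.
Chain via Slate Holdings Ltd (R2): 59% × 15% = 8.85% of Quarry Mining NL.
Aggregating (R3): 58% + 8.85% = 66.85%.
66.85% exceeds the 50% threshold by 16.85 percentage points.

16.85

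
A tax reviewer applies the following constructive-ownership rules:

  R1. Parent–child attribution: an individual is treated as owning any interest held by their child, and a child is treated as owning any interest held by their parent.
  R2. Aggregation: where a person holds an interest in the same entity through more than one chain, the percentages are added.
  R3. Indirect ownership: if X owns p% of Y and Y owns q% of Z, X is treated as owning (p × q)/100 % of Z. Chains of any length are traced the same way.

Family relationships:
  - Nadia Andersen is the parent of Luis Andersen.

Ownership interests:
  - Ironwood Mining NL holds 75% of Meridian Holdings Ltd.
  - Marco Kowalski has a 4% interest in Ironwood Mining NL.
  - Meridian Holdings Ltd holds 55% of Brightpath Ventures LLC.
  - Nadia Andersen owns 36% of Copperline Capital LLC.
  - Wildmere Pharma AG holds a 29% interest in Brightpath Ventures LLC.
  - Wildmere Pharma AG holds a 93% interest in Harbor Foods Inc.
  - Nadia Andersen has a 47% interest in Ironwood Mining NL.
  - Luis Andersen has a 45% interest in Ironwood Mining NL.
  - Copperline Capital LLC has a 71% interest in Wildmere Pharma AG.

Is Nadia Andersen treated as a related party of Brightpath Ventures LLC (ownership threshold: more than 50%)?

No

By parent–child attribution (R1), Nadia Andersen is treated as also owning Luis Andersen's interest in Ironwood Mining NL, giving 47% + 45% = 92%.
Chain via Ironwood Mining NL → Meridian Holdings Ltd (R3): 92% × 75% × 55% = 37.95% of Brightpath Ventures LLC.
Chain via Copperline Capital LLC → Wildmere Pharma AG (R3): 36% × 71% × 29% = 7.4124% of Brightpath Ventures LLC.
Aggregating (R2): 37.95% + 7.4124% = 45.3624%.
45.3624% does not exceed the 50% threshold, so Nadia is not a related party to Brightpath Ventures LLC.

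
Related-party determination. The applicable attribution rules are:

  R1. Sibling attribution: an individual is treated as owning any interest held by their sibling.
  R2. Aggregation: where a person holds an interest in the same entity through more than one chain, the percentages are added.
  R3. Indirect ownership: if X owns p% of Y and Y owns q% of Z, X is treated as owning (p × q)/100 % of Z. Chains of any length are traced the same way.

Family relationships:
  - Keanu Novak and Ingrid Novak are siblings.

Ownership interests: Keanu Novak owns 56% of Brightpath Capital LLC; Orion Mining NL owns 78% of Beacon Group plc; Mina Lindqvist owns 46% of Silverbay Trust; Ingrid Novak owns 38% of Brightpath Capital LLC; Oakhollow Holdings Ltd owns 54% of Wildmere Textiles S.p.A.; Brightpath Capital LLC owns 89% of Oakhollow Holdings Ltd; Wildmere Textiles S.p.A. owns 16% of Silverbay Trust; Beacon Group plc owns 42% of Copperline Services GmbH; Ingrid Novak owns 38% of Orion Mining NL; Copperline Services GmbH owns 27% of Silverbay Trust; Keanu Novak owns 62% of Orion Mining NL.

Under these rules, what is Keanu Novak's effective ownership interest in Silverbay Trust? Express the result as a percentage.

By sibling attribution (R1), Keanu Novak is treated as also owning Ingrid Novak's interest in Brightpath Capital LLC, giving 56% + 38% = 94%.
By sibling attribution (R1), Keanu Novak is treated as also owning Ingrid Novak's interest in Orion Mining NL, giving 62% + 38% = 100%.
Chain via Brightpath Capital LLC → Oakhollow Holdings Ltd → Wildmere Textiles S.p.A. (R3): 94% × 89% × 54% × 16% = 7.228224% of Silverbay Trust.
Chain via Orion Mining NL → Beacon Group plc → Copperline Services GmbH (R3): 100% × 78% × 42% × 27% = 8.8452% of Silverbay Trust.
Aggregating (R2): 7.228224% + 8.8452% = 16.073424%.

16.073424%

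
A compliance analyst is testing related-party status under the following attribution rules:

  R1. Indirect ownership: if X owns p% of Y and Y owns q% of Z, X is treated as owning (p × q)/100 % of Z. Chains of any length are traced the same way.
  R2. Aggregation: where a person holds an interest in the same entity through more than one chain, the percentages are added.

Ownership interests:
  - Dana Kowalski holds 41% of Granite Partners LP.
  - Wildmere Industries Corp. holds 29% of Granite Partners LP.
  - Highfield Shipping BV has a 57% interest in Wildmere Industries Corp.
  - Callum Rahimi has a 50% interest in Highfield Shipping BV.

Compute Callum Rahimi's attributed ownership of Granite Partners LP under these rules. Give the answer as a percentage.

Chain via Highfield Shipping BV → Wildmere Industries Corp. (R1): 50% × 57% × 29% = 8.265% of Granite Partners LP.

8.265%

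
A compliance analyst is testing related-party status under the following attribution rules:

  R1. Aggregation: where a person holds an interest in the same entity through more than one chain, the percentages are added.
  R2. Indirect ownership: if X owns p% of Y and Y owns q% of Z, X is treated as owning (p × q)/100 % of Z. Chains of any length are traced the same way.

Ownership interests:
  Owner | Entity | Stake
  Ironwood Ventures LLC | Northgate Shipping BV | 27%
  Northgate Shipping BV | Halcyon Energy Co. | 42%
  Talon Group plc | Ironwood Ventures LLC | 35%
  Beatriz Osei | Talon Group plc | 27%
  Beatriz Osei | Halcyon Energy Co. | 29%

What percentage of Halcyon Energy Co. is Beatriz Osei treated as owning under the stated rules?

Chain via Talon Group plc → Ironwood Ventures LLC → Northgate Shipping BV (R2): 27% × 35% × 27% × 42% = 1.07163% of Halcyon Energy Co.
Direct interest in Halcyon Energy Co: 29%.
Aggregating (R1): 1.07163% + 29% = 30.07163%.

30.07163%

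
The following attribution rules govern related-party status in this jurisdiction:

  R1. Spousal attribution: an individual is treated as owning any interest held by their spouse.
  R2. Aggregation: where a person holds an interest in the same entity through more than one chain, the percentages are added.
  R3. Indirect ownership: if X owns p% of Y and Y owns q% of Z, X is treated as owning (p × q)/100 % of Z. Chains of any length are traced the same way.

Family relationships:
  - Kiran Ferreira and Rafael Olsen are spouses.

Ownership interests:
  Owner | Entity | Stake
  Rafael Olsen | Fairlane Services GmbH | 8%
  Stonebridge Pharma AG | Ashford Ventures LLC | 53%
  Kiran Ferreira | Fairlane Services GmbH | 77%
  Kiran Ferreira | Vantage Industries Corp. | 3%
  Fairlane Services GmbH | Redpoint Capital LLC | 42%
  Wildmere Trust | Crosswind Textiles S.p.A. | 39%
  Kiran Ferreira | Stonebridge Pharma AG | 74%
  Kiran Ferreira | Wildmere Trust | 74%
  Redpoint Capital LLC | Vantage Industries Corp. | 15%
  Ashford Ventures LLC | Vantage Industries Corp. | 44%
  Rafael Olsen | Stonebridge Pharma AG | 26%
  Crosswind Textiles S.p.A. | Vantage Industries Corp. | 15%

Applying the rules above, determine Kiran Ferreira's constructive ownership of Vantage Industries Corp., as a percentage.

36.004%

By spousal attribution (R1), Kiran Ferreira is treated as also owning Rafael Olsen's interest in Fairlane Services GmbH, giving 77% + 8% = 85%.
By spousal attribution (R1), Kiran Ferreira is treated as also owning Rafael Olsen's interest in Stonebridge Pharma AG, giving 74% + 26% = 100%.
Chain via Wildmere Trust → Crosswind Textiles S.p.A. (R3): 74% × 39% × 15% = 4.329% of Vantage Industries Corp.
Chain via Fairlane Services GmbH → Redpoint Capital LLC (R3): 85% × 42% × 15% = 5.355% of Vantage Industries Corp.
Chain via Stonebridge Pharma AG → Ashford Ventures LLC (R3): 100% × 53% × 44% = 23.32% of Vantage Industries Corp.
Direct interest in Vantage Industries Corp: 3%.
Aggregating (R2): 4.329% + 5.355% + 23.32% + 3% = 36.004%.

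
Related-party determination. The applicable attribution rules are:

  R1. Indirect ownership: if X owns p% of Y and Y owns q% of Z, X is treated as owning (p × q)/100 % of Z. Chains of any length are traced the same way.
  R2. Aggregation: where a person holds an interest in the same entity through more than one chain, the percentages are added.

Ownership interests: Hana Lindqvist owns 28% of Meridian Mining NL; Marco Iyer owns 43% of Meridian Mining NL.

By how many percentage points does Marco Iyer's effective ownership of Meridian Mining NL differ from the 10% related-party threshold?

33

Direct interest in Meridian Mining NL: 43%.
43% exceeds the 10% threshold by 33 percentage points.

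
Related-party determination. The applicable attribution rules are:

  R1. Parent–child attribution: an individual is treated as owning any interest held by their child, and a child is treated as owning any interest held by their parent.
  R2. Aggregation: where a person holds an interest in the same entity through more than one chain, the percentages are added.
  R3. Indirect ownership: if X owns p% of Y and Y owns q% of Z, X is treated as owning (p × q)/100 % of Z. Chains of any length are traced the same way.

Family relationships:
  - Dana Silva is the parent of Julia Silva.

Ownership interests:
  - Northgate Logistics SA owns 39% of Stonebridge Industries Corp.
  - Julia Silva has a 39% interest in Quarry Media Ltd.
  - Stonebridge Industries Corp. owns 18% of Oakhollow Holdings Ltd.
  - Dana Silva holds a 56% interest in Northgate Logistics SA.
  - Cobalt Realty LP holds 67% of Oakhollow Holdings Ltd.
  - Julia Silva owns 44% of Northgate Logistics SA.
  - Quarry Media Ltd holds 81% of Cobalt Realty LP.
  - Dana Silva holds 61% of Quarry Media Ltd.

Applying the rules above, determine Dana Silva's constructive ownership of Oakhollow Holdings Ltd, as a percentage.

By parent–child attribution (R1), Dana Silva is treated as also owning Julia Silva's interest in Quarry Media Ltd, giving 61% + 39% = 100%.
By parent–child attribution (R1), Dana Silva is treated as also owning Julia Silva's interest in Northgate Logistics SA, giving 56% + 44% = 100%.
Chain via Quarry Media Ltd → Cobalt Realty LP (R3): 100% × 81% × 67% = 54.27% of Oakhollow Holdings Ltd.
Chain via Northgate Logistics SA → Stonebridge Industries Corp. (R3): 100% × 39% × 18% = 7.02% of Oakhollow Holdings Ltd.
Aggregating (R2): 54.27% + 7.02% = 61.29%.

61.29%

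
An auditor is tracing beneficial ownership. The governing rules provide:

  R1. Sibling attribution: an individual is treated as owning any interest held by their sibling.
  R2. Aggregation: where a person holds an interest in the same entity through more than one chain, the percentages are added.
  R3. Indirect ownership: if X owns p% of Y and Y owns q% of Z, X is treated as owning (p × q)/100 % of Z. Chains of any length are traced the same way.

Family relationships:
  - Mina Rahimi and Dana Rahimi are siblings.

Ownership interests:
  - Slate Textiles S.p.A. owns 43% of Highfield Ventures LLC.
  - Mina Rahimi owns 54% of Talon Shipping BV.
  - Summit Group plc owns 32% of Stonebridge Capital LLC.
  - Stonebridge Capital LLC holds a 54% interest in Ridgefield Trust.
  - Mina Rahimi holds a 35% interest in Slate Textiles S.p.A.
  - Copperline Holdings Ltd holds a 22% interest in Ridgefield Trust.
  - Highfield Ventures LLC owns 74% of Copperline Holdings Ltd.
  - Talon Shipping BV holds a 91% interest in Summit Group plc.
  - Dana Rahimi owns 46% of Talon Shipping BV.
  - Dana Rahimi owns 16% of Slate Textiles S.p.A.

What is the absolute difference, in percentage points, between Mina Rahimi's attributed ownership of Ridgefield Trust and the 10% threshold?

9.295004

By sibling attribution (R1), Mina Rahimi is treated as also owning Dana Rahimi's interest in Slate Textiles S.p.A, giving 35% + 16% = 51%.
By sibling attribution (R1), Mina Rahimi is treated as also owning Dana Rahimi's interest in Talon Shipping BV, giving 54% + 46% = 100%.
Chain via Slate Textiles S.p.A. → Highfield Ventures LLC → Copperline Holdings Ltd (R3): 51% × 43% × 74% × 22% = 3.570204% of Ridgefield Trust.
Chain via Talon Shipping BV → Summit Group plc → Stonebridge Capital LLC (R3): 100% × 91% × 32% × 54% = 15.7248% of Ridgefield Trust.
Aggregating (R2): 3.570204% + 15.7248% = 19.295004%.
19.295004% exceeds the 10% threshold by 9.295004 percentage points.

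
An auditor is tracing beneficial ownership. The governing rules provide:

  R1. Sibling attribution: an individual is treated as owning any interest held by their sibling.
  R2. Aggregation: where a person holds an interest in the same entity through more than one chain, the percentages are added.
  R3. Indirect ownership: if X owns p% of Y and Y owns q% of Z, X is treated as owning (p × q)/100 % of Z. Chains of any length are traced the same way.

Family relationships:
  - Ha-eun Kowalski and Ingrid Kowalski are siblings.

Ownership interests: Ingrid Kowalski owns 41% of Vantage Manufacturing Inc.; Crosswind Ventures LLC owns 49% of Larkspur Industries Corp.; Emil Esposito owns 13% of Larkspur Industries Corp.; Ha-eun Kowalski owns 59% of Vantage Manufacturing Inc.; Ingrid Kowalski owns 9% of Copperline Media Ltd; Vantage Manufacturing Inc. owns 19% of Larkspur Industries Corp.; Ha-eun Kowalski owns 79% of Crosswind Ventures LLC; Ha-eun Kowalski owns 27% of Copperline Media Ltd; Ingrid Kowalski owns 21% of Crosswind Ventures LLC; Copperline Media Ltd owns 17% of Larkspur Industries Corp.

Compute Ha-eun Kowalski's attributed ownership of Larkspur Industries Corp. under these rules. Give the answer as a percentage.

74.12%

By sibling attribution (R1), Ha-eun Kowalski is treated as also owning Ingrid Kowalski's interest in Copperline Media Ltd, giving 27% + 9% = 36%.
By sibling attribution (R1), Ha-eun Kowalski is treated as also owning Ingrid Kowalski's interest in Crosswind Ventures LLC, giving 79% + 21% = 100%.
By sibling attribution (R1), Ha-eun Kowalski is treated as also owning Ingrid Kowalski's interest in Vantage Manufacturing Inc, giving 59% + 41% = 100%.
Chain via Copperline Media Ltd (R3): 36% × 17% = 6.12% of Larkspur Industries Corp.
Chain via Crosswind Ventures LLC (R3): 100% × 49% = 49% of Larkspur Industries Corp.
Chain via Vantage Manufacturing Inc. (R3): 100% × 19% = 19% of Larkspur Industries Corp.
Aggregating (R2): 6.12% + 49% + 19% = 74.12%.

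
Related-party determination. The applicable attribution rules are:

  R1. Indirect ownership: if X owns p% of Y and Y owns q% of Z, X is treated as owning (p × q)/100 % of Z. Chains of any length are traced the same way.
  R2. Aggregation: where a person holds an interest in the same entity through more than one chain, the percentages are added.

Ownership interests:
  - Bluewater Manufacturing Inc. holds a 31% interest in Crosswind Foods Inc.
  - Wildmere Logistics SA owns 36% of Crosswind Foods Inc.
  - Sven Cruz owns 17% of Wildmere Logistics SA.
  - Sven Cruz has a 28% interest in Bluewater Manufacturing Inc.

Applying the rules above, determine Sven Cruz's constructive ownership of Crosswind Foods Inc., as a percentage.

Chain via Wildmere Logistics SA (R1): 17% × 36% = 6.12% of Crosswind Foods Inc.
Chain via Bluewater Manufacturing Inc. (R1): 28% × 31% = 8.68% of Crosswind Foods Inc.
Aggregating (R2): 6.12% + 8.68% = 14.8%.

14.8%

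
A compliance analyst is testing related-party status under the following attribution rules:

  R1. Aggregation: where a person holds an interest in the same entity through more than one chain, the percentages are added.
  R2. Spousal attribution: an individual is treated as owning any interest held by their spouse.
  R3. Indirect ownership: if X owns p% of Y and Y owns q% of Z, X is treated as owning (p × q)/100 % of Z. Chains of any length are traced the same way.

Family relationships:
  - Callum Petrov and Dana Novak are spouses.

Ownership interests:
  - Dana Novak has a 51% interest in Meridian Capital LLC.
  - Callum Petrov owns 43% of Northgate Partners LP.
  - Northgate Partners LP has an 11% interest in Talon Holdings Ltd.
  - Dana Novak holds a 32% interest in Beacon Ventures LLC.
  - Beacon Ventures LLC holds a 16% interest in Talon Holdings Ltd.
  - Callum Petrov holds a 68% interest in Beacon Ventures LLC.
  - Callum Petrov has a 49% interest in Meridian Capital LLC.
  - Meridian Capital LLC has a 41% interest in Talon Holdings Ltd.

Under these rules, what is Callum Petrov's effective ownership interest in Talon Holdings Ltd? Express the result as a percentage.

61.73%

By spousal attribution (R2), Callum Petrov is treated as also owning Dana Novak's interest in Meridian Capital LLC, giving 49% + 51% = 100%.
By spousal attribution (R2), Callum Petrov is treated as also owning Dana Novak's interest in Beacon Ventures LLC, giving 68% + 32% = 100%.
Chain via Northgate Partners LP (R3): 43% × 11% = 4.73% of Talon Holdings Ltd.
Chain via Meridian Capital LLC (R3): 100% × 41% = 41% of Talon Holdings Ltd.
Chain via Beacon Ventures LLC (R3): 100% × 16% = 16% of Talon Holdings Ltd.
Aggregating (R1): 4.73% + 41% + 16% = 61.73%.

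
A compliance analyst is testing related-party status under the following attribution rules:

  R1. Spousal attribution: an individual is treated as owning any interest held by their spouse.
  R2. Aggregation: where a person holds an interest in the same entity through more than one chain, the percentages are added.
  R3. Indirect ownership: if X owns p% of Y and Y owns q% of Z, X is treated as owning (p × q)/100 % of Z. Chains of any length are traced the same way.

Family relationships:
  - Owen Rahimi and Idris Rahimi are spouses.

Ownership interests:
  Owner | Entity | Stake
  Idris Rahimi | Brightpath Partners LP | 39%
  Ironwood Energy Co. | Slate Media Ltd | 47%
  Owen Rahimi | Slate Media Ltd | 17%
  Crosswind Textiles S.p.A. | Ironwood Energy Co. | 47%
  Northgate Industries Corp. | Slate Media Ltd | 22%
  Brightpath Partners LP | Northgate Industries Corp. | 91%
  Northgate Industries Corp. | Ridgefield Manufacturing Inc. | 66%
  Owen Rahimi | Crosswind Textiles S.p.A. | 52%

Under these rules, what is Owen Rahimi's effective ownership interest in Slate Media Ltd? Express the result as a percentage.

36.2946%

By spousal attribution (R1), Owen Rahimi is treated as owning Idris Rahimi's 39% interest in Brightpath Partners LP.
Chain via Crosswind Textiles S.p.A. → Ironwood Energy Co. (R3): 52% × 47% × 47% = 11.4868% of Slate Media Ltd.
Direct interest in Slate Media Ltd: 17%.
Chain via Brightpath Partners LP → Northgate Industries Corp. (R3): 39% × 91% × 22% = 7.8078% of Slate Media Ltd.
Aggregating (R2): 11.4868% + 17% + 7.8078% = 36.2946%.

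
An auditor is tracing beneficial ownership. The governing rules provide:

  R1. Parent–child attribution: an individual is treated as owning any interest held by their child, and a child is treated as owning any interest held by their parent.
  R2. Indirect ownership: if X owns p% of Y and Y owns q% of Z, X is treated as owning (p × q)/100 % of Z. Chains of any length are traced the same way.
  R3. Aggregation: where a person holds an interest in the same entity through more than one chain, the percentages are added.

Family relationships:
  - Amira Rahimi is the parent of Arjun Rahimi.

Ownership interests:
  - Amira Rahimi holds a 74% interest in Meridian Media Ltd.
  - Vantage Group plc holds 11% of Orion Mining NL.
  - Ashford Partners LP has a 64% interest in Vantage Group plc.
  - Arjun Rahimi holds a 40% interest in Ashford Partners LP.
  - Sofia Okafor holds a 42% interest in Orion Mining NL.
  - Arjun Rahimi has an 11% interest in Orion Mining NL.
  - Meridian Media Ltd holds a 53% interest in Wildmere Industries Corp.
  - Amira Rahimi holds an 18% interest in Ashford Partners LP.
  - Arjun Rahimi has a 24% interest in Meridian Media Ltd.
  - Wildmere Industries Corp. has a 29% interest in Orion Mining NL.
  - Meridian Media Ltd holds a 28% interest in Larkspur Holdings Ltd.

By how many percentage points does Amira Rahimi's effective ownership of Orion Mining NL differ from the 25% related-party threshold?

5.1458

By parent–child attribution (R1), Amira Rahimi is treated as also owning Arjun Rahimi's interest in Ashford Partners LP, giving 18% + 40% = 58%.
By parent–child attribution (R1), Amira Rahimi is treated as also owning Arjun Rahimi's interest in Meridian Media Ltd, giving 74% + 24% = 98%.
By parent–child attribution (R1), Amira Rahimi is treated as owning Arjun Rahimi's 11% interest in Orion Mining NL.
Chain via Ashford Partners LP → Vantage Group plc (R2): 58% × 64% × 11% = 4.0832% of Orion Mining NL.
Chain via Meridian Media Ltd → Wildmere Industries Corp. (R2): 98% × 53% × 29% = 15.0626% of Orion Mining NL.
Direct interest in Orion Mining NL: 11%.
Aggregating (R3): 4.0832% + 15.0626% + 11% = 30.1458%.
30.1458% exceeds the 25% threshold by 5.1458 percentage points.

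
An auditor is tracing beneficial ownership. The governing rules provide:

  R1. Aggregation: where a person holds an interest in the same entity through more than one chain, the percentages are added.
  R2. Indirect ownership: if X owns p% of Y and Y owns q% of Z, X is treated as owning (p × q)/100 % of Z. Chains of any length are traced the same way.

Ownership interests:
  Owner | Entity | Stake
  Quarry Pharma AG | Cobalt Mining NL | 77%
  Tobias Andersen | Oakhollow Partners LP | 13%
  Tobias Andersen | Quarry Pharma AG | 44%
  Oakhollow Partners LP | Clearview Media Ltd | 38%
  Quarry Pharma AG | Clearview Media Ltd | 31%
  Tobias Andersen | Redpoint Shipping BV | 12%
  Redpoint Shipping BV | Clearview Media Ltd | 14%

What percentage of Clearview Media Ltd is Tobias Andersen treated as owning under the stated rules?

Chain via Redpoint Shipping BV (R2): 12% × 14% = 1.68% of Clearview Media Ltd.
Chain via Oakhollow Partners LP (R2): 13% × 38% = 4.94% of Clearview Media Ltd.
Chain via Quarry Pharma AG (R2): 44% × 31% = 13.64% of Clearview Media Ltd.
Aggregating (R1): 1.68% + 4.94% + 13.64% = 20.26%.

20.26%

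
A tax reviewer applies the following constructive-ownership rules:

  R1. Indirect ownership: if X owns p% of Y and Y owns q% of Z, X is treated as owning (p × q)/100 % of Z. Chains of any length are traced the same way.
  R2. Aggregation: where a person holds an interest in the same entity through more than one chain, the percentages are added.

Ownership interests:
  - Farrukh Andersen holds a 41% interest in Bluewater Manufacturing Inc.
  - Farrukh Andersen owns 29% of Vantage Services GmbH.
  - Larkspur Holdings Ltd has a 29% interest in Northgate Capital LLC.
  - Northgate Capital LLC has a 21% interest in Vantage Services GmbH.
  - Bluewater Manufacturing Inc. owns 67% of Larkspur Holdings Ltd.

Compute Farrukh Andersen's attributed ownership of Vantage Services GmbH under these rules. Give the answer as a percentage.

30.672923%

Chain via Bluewater Manufacturing Inc. → Larkspur Holdings Ltd → Northgate Capital LLC (R1): 41% × 67% × 29% × 21% = 1.672923% of Vantage Services GmbH.
Direct interest in Vantage Services GmbH: 29%.
Aggregating (R2): 1.672923% + 29% = 30.672923%.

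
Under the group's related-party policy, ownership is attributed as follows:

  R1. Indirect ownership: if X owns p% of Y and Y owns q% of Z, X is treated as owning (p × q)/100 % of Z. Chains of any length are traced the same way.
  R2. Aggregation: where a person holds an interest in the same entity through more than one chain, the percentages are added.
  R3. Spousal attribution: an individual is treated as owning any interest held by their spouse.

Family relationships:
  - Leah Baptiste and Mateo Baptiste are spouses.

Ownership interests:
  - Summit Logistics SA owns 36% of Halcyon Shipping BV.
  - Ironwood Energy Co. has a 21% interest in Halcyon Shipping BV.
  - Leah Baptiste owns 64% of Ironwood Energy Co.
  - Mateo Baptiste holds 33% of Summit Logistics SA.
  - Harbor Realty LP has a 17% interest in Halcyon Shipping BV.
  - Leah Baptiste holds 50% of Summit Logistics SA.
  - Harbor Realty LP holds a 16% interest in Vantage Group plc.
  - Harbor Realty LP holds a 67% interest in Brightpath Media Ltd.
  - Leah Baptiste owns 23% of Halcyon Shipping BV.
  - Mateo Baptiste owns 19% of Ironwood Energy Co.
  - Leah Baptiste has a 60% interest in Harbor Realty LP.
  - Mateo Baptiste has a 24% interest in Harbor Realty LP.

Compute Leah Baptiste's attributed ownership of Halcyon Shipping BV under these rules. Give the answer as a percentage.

By spousal attribution (R3), Leah Baptiste is treated as also owning Mateo Baptiste's interest in Ironwood Energy Co, giving 64% + 19% = 83%.
By spousal attribution (R3), Leah Baptiste is treated as also owning Mateo Baptiste's interest in Harbor Realty LP, giving 60% + 24% = 84%.
By spousal attribution (R3), Leah Baptiste is treated as also owning Mateo Baptiste's interest in Summit Logistics SA, giving 50% + 33% = 83%.
Chain via Ironwood Energy Co. (R1): 83% × 21% = 17.43% of Halcyon Shipping BV.
Chain via Harbor Realty LP (R1): 84% × 17% = 14.28% of Halcyon Shipping BV.
Chain via Summit Logistics SA (R1): 83% × 36% = 29.88% of Halcyon Shipping BV.
Direct interest in Halcyon Shipping BV: 23%.
Aggregating (R2): 17.43% + 14.28% + 29.88% + 23% = 84.59%.

84.59%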